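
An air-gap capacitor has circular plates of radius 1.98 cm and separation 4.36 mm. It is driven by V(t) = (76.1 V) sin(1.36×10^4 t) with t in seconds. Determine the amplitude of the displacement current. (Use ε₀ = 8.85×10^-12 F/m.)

2.59×10^-6 A

The displacement current equals the conduction current C dV/dt, which peaks at C V₀ ω.
With C = ε₀A/d = (8.85×10^-12)(1.232×10^-3)/(4.36×10^-3) = 2.501×10^-12 F and ω = 1.36×10^4 rad/s, I_d,max = (2.501×10^-12)(76.1)(1.36×10^4) = 2.59×10^-6 A.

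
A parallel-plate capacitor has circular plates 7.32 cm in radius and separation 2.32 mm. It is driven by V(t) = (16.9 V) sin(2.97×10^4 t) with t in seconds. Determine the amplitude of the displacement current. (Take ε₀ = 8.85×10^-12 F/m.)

3.22×10^-5 A

C = ε₀A/d = (8.85×10^-12)(0.01683)/(2.32×10^-3) = 6.420×10^-11 F; ω = 2.97×10^4 rad/s.
I_d = C dV/dt, so |I_d|_max = C V₀ ω = (6.420×10^-11)(16.9)(2.97×10^4) = 3.22×10^-5 A.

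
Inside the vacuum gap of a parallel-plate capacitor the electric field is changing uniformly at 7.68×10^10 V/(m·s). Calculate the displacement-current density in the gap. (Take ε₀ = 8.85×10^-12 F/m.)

J_d = ε₀ dE/dt = (8.85×10^-12)(7.68×10^10) = 0.680 A/m².

0.680 A/m²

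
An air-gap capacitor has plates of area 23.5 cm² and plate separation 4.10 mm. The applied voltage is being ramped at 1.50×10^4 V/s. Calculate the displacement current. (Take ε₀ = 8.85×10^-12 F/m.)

The displacement current equals the charging current C dV/dt. With C = ε₀A/d = (8.85×10^-12)(2.35×10^-3)/(4.10×10^-3) = 5.073×10^-12 F, I_d = (5.073×10^-12)(1.50×10^4) = 7.61×10^-8 A.

7.61×10^-8 A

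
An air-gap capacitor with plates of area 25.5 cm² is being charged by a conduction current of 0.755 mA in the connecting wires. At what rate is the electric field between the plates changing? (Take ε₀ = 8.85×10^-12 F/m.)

3.35×10^10 V/(m·s)

By continuity, I_d in the gap equals the 0.755 mA flowing in the wire.
Inverting I_d = ε₀ A dE/dt gives dE/dt = 7.55×10^-4 / (8.85×10^-12 · 2.55×10^-3) = 3.35×10^10 V/(m·s).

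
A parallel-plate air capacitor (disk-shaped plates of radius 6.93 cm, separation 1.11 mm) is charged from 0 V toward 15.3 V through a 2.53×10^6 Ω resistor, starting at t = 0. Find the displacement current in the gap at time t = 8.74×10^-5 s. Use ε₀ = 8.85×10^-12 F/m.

C = ε₀A/d = (8.85×10^-12)(0.01509)/(1.11×10^-3) = 1.203×10^-10 F, so τ = RC = 3.044×10^-4 s.
The conduction current is I(t) = (V₀/R) e^(−t/τ), and the displacement current between the plates equals it.
t/τ = 0.2871; I_d = (15.3/2.53×10^6) · e^(−0.2871) = (6.047×10^-6)(0.7504) = 4.54×10^-6 A.

4.54×10^-6 A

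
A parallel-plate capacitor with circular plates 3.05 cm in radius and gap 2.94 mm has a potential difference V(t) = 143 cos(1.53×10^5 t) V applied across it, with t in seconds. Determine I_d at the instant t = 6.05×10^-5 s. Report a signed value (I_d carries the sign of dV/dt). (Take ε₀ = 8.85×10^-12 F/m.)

dV/dt = (143)(1.53×10^5)·−sin(9.2565) = -3.664×10^6 V/s.
I_d = C dV/dt with C = ε₀A/d = (8.85×10^-12)(2.922×10^-3)/(2.94×10^-3) = 8.796×10^-12 F, so I_d = (8.796×10^-12)(-3.664×10^6) = -3.22×10^-5 A.

-3.22×10^-5 A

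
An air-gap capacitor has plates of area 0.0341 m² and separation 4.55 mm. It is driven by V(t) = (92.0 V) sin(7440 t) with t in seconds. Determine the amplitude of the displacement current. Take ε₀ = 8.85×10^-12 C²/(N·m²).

4.54×10^-5 A

(dE/dt)_max = V₀ω/d = 1.504×10^8 V/(m·s); ω = 7440 rad/s.
I_d,max = ε₀ A (dE/dt)_max = (8.85×10^-12)(0.0341)(1.504×10^8) = 4.54×10^-5 A.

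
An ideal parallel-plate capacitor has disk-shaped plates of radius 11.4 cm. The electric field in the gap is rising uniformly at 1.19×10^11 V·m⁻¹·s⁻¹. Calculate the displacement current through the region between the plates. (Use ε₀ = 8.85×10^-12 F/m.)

0.0430 A

I_d = ε₀ A (dE/dt) = (8.85×10^-12)(0.04083 m²)(1.19×10^11) = 0.0430 A.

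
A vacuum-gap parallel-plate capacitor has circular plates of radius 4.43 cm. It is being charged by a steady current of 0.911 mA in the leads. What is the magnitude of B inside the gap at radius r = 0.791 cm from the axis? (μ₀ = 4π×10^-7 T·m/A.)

7.34×10^-10 T

Between the plates the displacement current equals the wire current: I_d = 0.911 mA = 9.11×10^-4 A.
For r < R the Ampère–Maxwell law gives B(2πr) = μ₀ I_d (r²/R²), so B = μ₀ I_d r/(2πR²) = (4π×10^-7)(9.11×10^-4)(7.91×10^-3)/(2π·0.0443²) = 7.34×10^-10 T.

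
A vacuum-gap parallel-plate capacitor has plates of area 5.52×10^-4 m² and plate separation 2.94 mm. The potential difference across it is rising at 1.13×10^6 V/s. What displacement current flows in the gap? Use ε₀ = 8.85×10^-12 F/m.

1.88×10^-6 A

The field between the plates is E = V/d, so dE/dt = (1.13×10^6)/(2.94×10^-3 m) = 3.844×10^8 V/(m·s).
I_d = ε₀ A (dE/dt) = (8.85×10^-12)(5.52×10^-4)(3.844×10^8) = 1.88×10^-6 A.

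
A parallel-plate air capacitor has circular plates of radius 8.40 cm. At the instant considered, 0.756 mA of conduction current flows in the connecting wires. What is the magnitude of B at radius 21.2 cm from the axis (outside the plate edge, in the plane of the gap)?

7.13×10^-10 T

Between the plates the displacement current equals the wire current: I_d = 0.756 mA = 7.56×10^-4 A.
With r > R the enclosed displacement current is the full I_d; B = μ₀ I_d / (2πr) = 7.13×10^-10 T.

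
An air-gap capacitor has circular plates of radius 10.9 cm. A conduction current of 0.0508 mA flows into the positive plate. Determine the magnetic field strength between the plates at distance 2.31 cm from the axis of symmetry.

By continuity the displacement current in the gap matches the conduction current: I_d = 5.08×10^-5 A.
For r < R the Ampère–Maxwell law gives B(2πr) = μ₀ I_d (r²/R²), so B = μ₀ I_d r/(2πR²) = (4π×10^-7)(5.08×10^-5)(0.0231)/(2π·0.109²) = 1.98×10^-11 T.

1.98×10^-11 T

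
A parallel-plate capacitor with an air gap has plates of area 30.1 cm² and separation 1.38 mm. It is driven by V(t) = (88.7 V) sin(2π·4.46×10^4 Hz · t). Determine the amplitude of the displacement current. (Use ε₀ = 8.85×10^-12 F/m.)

4.80×10^-4 A

The displacement current equals the conduction current C dV/dt, which peaks at C V₀ ω.
With C = ε₀A/d = (8.85×10^-12)(3.01×10^-3)/(1.38×10^-3) = 1.930×10^-11 F and ω = 2πf = 2.802×10^5 rad/s, I_d,max = (1.930×10^-11)(88.7)(2.802×10^5) = 4.80×10^-4 A.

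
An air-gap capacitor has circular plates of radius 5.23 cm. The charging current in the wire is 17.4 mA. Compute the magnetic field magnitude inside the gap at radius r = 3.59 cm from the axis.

4.57×10^-8 T

Between the plates the displacement current equals the wire current: I_d = 17.4 mA = 0.0174 A.
∮B·dl = μ₀ I_d,enc with I_d,enc = I_d r²/R² = 8.199×10^-3 A; so B = μ₀ I_d,enc/(2πr) = 4.57×10^-8 T.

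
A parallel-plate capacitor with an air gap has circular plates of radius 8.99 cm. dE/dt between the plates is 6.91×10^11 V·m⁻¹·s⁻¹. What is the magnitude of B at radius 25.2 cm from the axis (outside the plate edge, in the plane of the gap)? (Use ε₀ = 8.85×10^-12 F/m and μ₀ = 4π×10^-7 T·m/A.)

I_d = ε₀ dΦ_E/dt = ε₀ πR² (dE/dt) = (8.85×10^-12)(0.02539)(6.91×10^11) = 0.1553 A through the full plate area.
With r > R the enclosed displacement current is the full I_d; B = μ₀ I_d / (2πr) = 1.23×10^-7 T.

1.23×10^-7 T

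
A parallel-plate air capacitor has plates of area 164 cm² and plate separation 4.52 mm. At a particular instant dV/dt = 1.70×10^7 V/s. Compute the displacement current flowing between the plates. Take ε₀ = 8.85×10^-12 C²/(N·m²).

5.46×10^-4 A

E = V/d so dE/dt = (dV/dt)/d = 3.761×10^9 V/(m·s), and I_d = ε₀ A dE/dt = (8.85×10^-12)(0.0164)(3.761×10^9) = 5.46×10^-4 A.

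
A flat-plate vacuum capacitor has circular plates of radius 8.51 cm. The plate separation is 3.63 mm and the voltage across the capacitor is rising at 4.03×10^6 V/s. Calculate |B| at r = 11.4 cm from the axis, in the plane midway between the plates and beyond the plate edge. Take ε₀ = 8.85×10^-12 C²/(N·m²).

3.92×10^-10 T

dE/dt = (dV/dt)/d = 1.110×10^9 V/(m·s); I_d = ε₀(πR²)(dE/dt) = (8.85×10^-12)(0.02275)(1.110×10^9) = 2.235×10^-4 A.
Outside the plates the loop encloses all of I_d, so B·2πr = μ₀ I_d and B = 3.92×10^-10 T.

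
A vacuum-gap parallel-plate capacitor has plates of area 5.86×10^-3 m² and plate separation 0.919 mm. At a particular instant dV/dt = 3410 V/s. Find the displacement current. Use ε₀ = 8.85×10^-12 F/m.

1.92×10^-7 A

C = ε₀A/d = (8.85×10^-12)(5.86×10^-3)/(9.19×10^-4) = 5.643×10^-11 F.
I_d = C dV/dt = (5.643×10^-11)(3410) = 1.92×10^-7 A.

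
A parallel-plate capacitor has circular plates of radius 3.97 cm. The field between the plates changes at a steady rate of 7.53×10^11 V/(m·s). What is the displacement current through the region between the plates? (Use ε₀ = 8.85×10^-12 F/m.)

0.0330 A

The displacement current is ε₀ times dΦ_E/dt = ε₀ A dE/dt = (8.85×10^-12)(4.951×10^-3)(7.53×10^11) = 0.0330 A.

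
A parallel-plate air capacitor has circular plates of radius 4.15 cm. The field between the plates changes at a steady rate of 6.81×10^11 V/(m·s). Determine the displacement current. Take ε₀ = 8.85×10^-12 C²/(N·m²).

I_d = ε₀ A (dE/dt) = (8.85×10^-12)(5.411×10^-3 m²)(6.81×10^11) = 0.0326 A.

0.0326 A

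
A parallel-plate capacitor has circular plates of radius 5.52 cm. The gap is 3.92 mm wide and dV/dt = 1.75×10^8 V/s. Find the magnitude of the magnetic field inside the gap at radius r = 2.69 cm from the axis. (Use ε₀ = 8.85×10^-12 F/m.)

With E = V/d, dE/dt = 4.464×10^10 V/(m·s) and πR² = 9.573×10^-3 m², giving I_d = ε₀ πR² dE/dt = 3.782×10^-3 A.
An Ampèrian loop of radius r encloses a fraction (r/R)² of I_d. Then B·2πr = μ₀ I_d (r/R)², giving B = μ₀ I_d r/(2πR²) = 6.68×10^-9 T.

6.68×10^-9 T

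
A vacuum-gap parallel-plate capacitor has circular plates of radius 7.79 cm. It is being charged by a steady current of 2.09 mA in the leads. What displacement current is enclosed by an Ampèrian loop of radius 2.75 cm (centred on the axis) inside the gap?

2.60×10^-4 A

By continuity the displacement current in the gap matches the conduction current: I_d = 2.09×10^-3 A.
Since J_d is uniform, the enclosed fraction is (r/R)² = 0.1246, giving I_d,enc = 2.60×10^-4 A.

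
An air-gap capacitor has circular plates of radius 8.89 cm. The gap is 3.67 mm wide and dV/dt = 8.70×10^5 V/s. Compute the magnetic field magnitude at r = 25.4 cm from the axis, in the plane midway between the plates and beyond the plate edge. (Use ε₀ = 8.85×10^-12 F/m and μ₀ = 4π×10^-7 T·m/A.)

4.10×10^-11 T

With E = V/d, dE/dt = 2.371×10^8 V/(m·s) and πR² = 0.02483 m², giving I_d = ε₀ πR² dE/dt = 5.210×10^-5 A.
For r ≥ R the full I_d is enclosed: B = μ₀ I_d/(2πr) = (4π×10^-7)(5.210×10^-5)/(2π·0.254) = 4.10×10^-11 T.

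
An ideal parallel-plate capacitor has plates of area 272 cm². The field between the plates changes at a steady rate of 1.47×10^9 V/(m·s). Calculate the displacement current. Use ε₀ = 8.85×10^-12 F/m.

3.54×10^-4 A

I_d = ε₀ A (dE/dt) = (8.85×10^-12)(0.0272 m²)(1.47×10^9) = 3.54×10^-4 A.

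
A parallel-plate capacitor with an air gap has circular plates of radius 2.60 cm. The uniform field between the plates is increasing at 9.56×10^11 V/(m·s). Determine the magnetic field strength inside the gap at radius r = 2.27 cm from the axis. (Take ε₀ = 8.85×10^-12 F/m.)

Through the whole plate area (πR² = 2.124×10^-3 m²), I_d = ε₀ πR² dE/dt = 0.01797 A.
An Ampèrian loop of radius r encloses a fraction (r/R)² of I_d. Then B·2πr = μ₀ I_d (r/R)², giving B = μ₀ I_d r/(2πR²) = 1.21×10^-7 T.

1.21×10^-7 T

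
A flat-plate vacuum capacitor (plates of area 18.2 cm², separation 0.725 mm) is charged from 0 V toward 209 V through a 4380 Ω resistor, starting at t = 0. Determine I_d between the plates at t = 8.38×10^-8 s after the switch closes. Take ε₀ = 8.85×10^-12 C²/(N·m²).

0.0202 A

With C = ε₀A/d = (8.85×10^-12)(1.82×10^-3)/(7.25×10^-4) = 2.222×10^-11 F, the time constant is τ = RC = 9.732×10^-8 s, so t/τ = 0.8611 and e^(−t/τ) = 0.4227.
I_d = I_cond = (V₀/R) e^(−t/τ) = (0.04772)(0.4227) = 0.0202 A.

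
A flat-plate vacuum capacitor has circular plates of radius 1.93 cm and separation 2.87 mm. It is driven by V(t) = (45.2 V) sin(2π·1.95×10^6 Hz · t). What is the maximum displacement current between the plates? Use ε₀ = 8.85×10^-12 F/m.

C = ε₀A/d = (8.85×10^-12)(1.170×10^-3)/(2.87×10^-3) = 3.608×10^-12 F; ω = 2πf = 1.225×10^7 rad/s.
I_d = C dV/dt, so |I_d|_max = C V₀ ω = (3.608×10^-12)(45.2)(1.225×10^7) = 2.00×10^-3 A.

2.00×10^-3 A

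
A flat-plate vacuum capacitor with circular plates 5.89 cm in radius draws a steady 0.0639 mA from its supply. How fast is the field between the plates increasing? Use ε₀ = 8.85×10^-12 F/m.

6.62×10^8 V/(m·s)

The displacement current between the plates equals the conduction current, I_d = 0.0639 mA.
Inverting I_d = ε₀ A dE/dt gives dE/dt = 6.39×10^-5 / (8.85×10^-12 · 0.01090) = 6.62×10^8 V/(m·s).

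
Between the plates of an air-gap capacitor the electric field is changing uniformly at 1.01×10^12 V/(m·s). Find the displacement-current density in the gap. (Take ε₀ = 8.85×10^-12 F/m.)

J_d = ε₀ ∂E/∂t, so J_d = 8.94 A/m².

8.94 A/m²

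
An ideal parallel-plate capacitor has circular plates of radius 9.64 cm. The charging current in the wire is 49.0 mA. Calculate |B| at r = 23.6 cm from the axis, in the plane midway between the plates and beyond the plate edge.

4.15×10^-8 T

By continuity the displacement current in the gap matches the conduction current: I_d = 0.0490 A.
Outside the plates the loop encloses all of I_d, so B·2πr = μ₀ I_d and B = 4.15×10^-8 T.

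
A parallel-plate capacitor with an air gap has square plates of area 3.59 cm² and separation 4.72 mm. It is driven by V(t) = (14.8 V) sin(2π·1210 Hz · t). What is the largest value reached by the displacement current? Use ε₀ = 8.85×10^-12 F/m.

7.57×10^-8 A

The displacement current equals the conduction current C dV/dt, which peaks at C V₀ ω.
With C = ε₀A/d = (8.85×10^-12)(3.59×10^-4)/(4.72×10^-3) = 6.731×10^-13 F and ω = 2πf = 7603 rad/s, I_d,max = (6.731×10^-13)(14.8)(7603) = 7.57×10^-8 A.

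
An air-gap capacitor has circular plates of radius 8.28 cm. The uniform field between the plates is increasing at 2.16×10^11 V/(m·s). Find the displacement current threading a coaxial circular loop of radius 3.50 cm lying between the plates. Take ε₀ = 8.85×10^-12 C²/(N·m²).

7.36×10^-3 A

Total displacement current: I_d = ε₀(πR²)(dE/dt) = (8.85×10^-12)(0.02154)(2.16×10^11) = 0.04118 A.
Since J_d is uniform, the enclosed fraction is (r/R)² = 0.1787, giving I_d,enc = 7.36×10^-3 A.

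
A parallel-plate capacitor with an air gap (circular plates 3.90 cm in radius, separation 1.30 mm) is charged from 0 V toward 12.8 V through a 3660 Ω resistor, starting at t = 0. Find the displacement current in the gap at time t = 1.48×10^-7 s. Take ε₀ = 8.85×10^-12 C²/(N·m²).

1.01×10^-3 A

With C = ε₀A/d = (8.85×10^-12)(4.778×10^-3)/(1.30×10^-3) = 3.253×10^-11 F, the time constant is τ = RC = 1.191×10^-7 s, so t/τ = 1.243 and e^(−t/τ) = 0.2885.
I_d = I_cond = (V₀/R) e^(−t/τ) = (3.497×10^-3)(0.2885) = 1.01×10^-3 A.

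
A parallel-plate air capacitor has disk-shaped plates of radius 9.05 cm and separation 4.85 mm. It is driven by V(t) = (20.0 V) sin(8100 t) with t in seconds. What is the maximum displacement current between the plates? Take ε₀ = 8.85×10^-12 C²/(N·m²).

C = ε₀A/d = (8.85×10^-12)(0.02573)/(4.85×10^-3) = 4.695×10^-11 F; ω = 8100 rad/s.
I_d = C dV/dt, so |I_d|_max = C V₀ ω = (4.695×10^-11)(20.0)(8100) = 7.61×10^-6 A.

7.61×10^-6 A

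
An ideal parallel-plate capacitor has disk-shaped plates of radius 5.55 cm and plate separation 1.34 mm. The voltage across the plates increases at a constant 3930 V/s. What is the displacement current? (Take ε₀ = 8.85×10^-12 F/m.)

2.51×10^-7 A

The field between the plates is E = V/d, so dE/dt = (3930)/(1.34×10^-3 m) = 2.933×10^6 V/(m·s).
I_d = ε₀ A (dE/dt) = (8.85×10^-12)(9.677×10^-3)(2.933×10^6) = 2.51×10^-7 A.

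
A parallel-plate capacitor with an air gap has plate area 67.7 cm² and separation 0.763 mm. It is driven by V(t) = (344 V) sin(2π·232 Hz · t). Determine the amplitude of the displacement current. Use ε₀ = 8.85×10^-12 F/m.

C = ε₀A/d = (8.85×10^-12)(6.77×10^-3)/(7.63×10^-4) = 7.852×10^-11 F; ω = 2πf = 1458 rad/s.
I_d = C dV/dt, so |I_d|_max = C V₀ ω = (7.852×10^-11)(344)(1458) = 3.94×10^-5 A.

3.94×10^-5 A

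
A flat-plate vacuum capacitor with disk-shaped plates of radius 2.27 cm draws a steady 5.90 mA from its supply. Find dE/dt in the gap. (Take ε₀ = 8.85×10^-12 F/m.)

Charge continuity gives I_d = I = 5.90×10^-3 A between the plates.
Then dE/dt = I_d/(ε₀A) = 4.12×10^11 V/(m·s).

4.12×10^11 V/(m·s)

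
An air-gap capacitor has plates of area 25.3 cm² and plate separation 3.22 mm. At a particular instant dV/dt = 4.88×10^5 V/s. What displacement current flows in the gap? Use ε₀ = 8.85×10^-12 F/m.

3.39×10^-6 A

The displacement current equals the charging current C dV/dt. With C = ε₀A/d = (8.85×10^-12)(2.53×10^-3)/(3.22×10^-3) = 6.954×10^-12 F, I_d = (6.954×10^-12)(4.88×10^5) = 3.39×10^-6 A.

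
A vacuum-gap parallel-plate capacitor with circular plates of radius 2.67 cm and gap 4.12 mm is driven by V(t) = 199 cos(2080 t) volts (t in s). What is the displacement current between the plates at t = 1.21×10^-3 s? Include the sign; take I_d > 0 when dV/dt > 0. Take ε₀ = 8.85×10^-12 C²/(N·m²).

-1.16×10^-6 A

dV/dt = (199)(2080)·−sin(2.5168) = -2.421×10^5 V/s.
I_d = C dV/dt with C = ε₀A/d = (8.85×10^-12)(2.240×10^-3)/(4.12×10^-3) = 4.812×10^-12 F, so I_d = (4.812×10^-12)(-2.421×10^5) = -1.16×10^-6 A.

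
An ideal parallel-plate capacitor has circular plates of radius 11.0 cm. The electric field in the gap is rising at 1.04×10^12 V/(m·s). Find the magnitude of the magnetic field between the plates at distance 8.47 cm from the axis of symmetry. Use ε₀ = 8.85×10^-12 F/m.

4.90×10^-7 T

Total displacement current: I_d = ε₀(πR²)(dE/dt) = (8.85×10^-12)(0.03801)(1.04×10^12) = 0.3498 A.
∮B·dl = μ₀ I_d,enc with I_d,enc = I_d r²/R² = 0.2074 A; so B = μ₀ I_d,enc/(2πr) = 4.90×10^-7 T.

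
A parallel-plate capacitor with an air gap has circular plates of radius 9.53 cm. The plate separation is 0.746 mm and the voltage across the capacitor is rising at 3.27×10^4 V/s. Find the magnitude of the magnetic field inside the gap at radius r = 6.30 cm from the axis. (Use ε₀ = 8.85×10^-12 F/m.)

1.54×10^-11 T

dE/dt = (dV/dt)/d = 4.383×10^7 V/(m·s); I_d = ε₀(πR²)(dE/dt) = (8.85×10^-12)(0.02853)(4.383×10^7) = 1.107×10^-5 A.
An Ampèrian loop of radius r encloses a fraction (r/R)² of I_d. Then B·2πr = μ₀ I_d (r/R)², giving B = μ₀ I_d r/(2πR²) = 1.54×10^-11 T.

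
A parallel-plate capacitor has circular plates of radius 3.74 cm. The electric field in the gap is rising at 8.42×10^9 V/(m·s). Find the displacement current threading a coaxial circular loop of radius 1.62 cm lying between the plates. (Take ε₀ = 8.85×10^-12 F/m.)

6.14×10^-5 A

Through the whole plate area (πR² = 4.394×10^-3 m²), I_d = ε₀ πR² dE/dt = 3.274×10^-4 A.
The field is uniform, so I_d,enc = I_d (r/R)² = (3.274×10^-4)(1.62/3.74)² = 6.14×10^-5 A.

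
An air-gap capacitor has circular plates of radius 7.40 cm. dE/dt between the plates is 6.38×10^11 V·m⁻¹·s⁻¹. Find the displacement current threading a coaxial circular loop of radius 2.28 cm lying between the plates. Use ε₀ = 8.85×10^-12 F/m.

Total displacement current: I_d = ε₀(πR²)(dE/dt) = (8.85×10^-12)(0.01720)(6.38×10^11) = 0.09712 A.
Through an area πr² the displacement current is I_d·(πr²/πR²) = I_d (r/R)² = 9.22×10^-3 A.

9.22×10^-3 A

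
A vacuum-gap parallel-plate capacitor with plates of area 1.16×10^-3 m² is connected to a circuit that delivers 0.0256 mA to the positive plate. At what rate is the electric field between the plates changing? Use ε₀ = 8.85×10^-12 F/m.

2.49×10^9 V/(m·s)

By continuity, I_d in the gap equals the 0.0256 mA flowing in the wire.
Then dE/dt = I_d/(ε₀A) = 2.49×10^9 V/(m·s).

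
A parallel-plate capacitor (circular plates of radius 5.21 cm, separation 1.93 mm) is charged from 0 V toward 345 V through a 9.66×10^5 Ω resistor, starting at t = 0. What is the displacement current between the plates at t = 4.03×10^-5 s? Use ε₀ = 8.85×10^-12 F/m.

C = ε₀A/d = (8.85×10^-12)(8.528×10^-3)/(1.93×10^-3) = 3.911×10^-11 F and τ = RC = 3.778×10^-5 s. I_d in the gap equals the RC charging current.
I_d(t) = (V₀/R) e^(−t/τ) = 3.571×10^-4 · e^(−1.067) = 1.23×10^-4 A.

1.23×10^-4 A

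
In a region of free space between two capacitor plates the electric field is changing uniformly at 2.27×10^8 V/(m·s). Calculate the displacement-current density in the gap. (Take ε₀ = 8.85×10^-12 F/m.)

J_d = ε₀ ∂E/∂t, so J_d = 2.01×10^-3 A/m².

2.01×10^-3 A/m²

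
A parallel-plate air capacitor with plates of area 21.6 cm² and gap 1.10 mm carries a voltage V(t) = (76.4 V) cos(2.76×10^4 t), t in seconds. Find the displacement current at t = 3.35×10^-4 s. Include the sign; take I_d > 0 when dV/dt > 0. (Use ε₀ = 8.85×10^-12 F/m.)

-6.52×10^-6 A

C = ε₀A/d = (8.85×10^-12)(2.16×10^-3)/(1.10×10^-3) = 1.738×10^-11 F. dV/dt = V₀ω·−sin(ωt); at ωt = 9.246 rad this factor is -0.1778.
I_d = C dV/dt = (1.738×10^-11)(76.4)(2.76×10^4)(-0.1778) = -6.52×10^-6 A.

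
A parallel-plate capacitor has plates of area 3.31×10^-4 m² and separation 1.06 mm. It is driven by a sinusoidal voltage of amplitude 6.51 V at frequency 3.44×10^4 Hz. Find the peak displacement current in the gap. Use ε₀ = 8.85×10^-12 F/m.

(dE/dt)_max = V₀ω/d = 1.327×10^9 V/(m·s); ω = 2πf = 2.161×10^5 rad/s.
I_d,max = ε₀ A (dE/dt)_max = (8.85×10^-12)(3.31×10^-4)(1.327×10^9) = 3.89×10^-6 A.

3.89×10^-6 A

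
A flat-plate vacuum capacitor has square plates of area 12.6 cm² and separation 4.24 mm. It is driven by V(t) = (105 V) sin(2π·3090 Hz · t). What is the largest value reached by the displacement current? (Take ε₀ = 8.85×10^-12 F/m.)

5.36×10^-6 A

C = ε₀A/d = (8.85×10^-12)(1.26×10^-3)/(4.24×10^-3) = 2.630×10^-12 F; ω = 2πf = 1.942×10^4 rad/s.
I_d = C dV/dt, so |I_d|_max = C V₀ ω = (2.630×10^-12)(105)(1.942×10^4) = 5.36×10^-6 A.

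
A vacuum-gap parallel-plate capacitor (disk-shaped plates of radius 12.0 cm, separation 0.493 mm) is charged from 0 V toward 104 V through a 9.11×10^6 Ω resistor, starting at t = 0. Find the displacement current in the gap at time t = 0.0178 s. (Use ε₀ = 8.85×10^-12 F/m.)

C = ε₀A/d = (8.85×10^-12)(0.04524)/(4.93×10^-4) = 8.121×10^-10 F, so τ = RC = 7.398×10^-3 s.
The conduction current is I(t) = (V₀/R) e^(−t/τ), and the displacement current between the plates equals it.
t/τ = 2.406; I_d = (104/9.11×10^6) · e^(−2.406) = (1.142×10^-5)(0.09018) = 1.03×10^-6 A.

1.03×10^-6 A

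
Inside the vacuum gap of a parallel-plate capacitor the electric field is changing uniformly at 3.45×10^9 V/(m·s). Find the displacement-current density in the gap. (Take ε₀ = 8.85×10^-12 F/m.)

J_d = ε₀ dE/dt = (8.85×10^-12)(3.45×10^9) = 0.0305 A/m².

0.0305 A/m²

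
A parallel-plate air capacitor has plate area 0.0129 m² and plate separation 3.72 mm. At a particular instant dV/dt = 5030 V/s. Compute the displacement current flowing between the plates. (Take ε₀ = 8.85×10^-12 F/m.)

1.54×10^-7 A

The displacement current equals the charging current C dV/dt. With C = ε₀A/d = (8.85×10^-12)(0.0129)/(3.72×10^-3) = 3.069×10^-11 F, I_d = (3.069×10^-11)(5030) = 1.54×10^-7 A.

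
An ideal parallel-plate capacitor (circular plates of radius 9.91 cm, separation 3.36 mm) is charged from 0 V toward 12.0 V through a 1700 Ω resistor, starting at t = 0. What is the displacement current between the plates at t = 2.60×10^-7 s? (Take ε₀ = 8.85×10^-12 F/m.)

With C = ε₀A/d = (8.85×10^-12)(0.03085)/(3.36×10^-3) = 8.126×10^-11 F, the time constant is τ = RC = 1.381×10^-7 s, so t/τ = 1.883 and e^(−t/τ) = 0.1521.
I_d = I_cond = (V₀/R) e^(−t/τ) = (7.059×10^-3)(0.1521) = 1.07×10^-3 A.

1.07×10^-3 A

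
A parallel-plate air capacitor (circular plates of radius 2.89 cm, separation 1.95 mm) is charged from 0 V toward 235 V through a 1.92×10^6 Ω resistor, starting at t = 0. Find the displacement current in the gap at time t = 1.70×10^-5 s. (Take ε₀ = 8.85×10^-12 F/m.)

5.82×10^-5 A

With C = ε₀A/d = (8.85×10^-12)(2.624×10^-3)/(1.95×10^-3) = 1.191×10^-11 F, the time constant is τ = RC = 2.287×10^-5 s, so t/τ = 0.7433 and e^(−t/τ) = 0.4755.
I_d = I_cond = (V₀/R) e^(−t/τ) = (1.224×10^-4)(0.4755) = 5.82×10^-5 A.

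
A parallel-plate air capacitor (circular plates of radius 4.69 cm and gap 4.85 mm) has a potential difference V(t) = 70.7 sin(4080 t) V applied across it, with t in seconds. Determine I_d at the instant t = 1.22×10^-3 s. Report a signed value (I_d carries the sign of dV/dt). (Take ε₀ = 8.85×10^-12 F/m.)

9.53×10^-7 A

dV/dt = (70.7)(4080)·cos(4.9776) = 7.561×10^4 V/s.
I_d = C dV/dt with C = ε₀A/d = (8.85×10^-12)(6.910×10^-3)/(4.85×10^-3) = 1.261×10^-11 F, so I_d = (1.261×10^-11)(7.561×10^4) = 9.53×10^-7 A.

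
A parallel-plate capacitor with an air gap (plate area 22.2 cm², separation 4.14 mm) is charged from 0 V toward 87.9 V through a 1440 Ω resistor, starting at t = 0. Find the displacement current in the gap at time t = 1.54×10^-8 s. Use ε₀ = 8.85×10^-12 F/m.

C = ε₀A/d = (8.85×10^-12)(2.22×10^-3)/(4.14×10^-3) = 4.746×10^-12 F and τ = RC = 6.834×10^-9 s. I_d in the gap equals the RC charging current.
I_d(t) = (V₀/R) e^(−t/τ) = 0.06104 · e^(−2.253) = 6.41×10^-3 A.

6.41×10^-3 A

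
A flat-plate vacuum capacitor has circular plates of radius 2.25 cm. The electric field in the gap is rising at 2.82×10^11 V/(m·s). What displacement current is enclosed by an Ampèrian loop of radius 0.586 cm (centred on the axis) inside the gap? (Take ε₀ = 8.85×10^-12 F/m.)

I_d = ε₀ dΦ_E/dt = ε₀ πR² (dE/dt) = (8.85×10^-12)(1.590×10^-3)(2.82×10^11) = 3.968×10^-3 A through the full plate area.
Since J_d is uniform, the enclosed fraction is (r/R)² = 0.06783, giving I_d,enc = 2.69×10^-4 A.

2.69×10^-4 A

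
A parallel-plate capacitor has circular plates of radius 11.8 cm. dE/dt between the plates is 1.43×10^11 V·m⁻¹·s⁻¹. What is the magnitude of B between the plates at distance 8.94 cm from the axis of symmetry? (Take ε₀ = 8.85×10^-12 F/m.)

7.11×10^-8 T

Total displacement current: I_d = ε₀(πR²)(dE/dt) = (8.85×10^-12)(0.04374)(1.43×10^11) = 0.05536 A.
An Ampèrian loop of radius r encloses a fraction (r/R)² of I_d. Then B·2πr = μ₀ I_d (r/R)², giving B = μ₀ I_d r/(2πR²) = 7.11×10^-8 T.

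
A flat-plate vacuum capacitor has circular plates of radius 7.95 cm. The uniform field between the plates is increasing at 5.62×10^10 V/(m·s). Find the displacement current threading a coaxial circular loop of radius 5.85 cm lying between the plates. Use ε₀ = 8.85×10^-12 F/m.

5.35×10^-3 A

I_d = ε₀ dΦ_E/dt = ε₀ πR² (dE/dt) = (8.85×10^-12)(0.01986)(5.62×10^10) = 9.878×10^-3 A through the full plate area.
Since J_d is uniform, the enclosed fraction is (r/R)² = 0.5415, giving I_d,enc = 5.35×10^-3 A.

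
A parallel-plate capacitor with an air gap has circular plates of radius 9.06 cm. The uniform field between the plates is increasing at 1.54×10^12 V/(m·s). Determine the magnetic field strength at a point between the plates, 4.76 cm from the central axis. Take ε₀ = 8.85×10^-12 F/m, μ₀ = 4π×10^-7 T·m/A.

4.08×10^-7 T

Through the whole plate area (πR² = 0.02579 m²), I_d = ε₀ πR² dE/dt = 0.3515 A.
For r < R the Ampère–Maxwell law gives B(2πr) = μ₀ I_d (r²/R²), so B = μ₀ I_d r/(2πR²) = (4π×10^-7)(0.3515)(0.0476)/(2π·0.0906²) = 4.08×10^-7 T.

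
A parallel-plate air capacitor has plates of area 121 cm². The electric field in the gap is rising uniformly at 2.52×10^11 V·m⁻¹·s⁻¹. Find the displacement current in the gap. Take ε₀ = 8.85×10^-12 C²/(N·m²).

0.0270 A

With a uniform field, Φ_E = EA, so I_d = ε₀ A dE/dt = 0.0270 A.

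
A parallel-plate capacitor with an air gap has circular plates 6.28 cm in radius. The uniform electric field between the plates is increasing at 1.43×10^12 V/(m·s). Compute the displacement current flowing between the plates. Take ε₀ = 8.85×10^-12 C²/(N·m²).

I_d = ε₀ A (dE/dt) = (8.85×10^-12)(0.01239 m²)(1.43×10^12) = 0.157 A.

0.157 A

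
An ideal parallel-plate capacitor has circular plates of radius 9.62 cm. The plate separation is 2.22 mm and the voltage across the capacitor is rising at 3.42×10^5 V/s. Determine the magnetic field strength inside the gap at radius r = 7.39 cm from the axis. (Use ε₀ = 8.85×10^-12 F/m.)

I_d = C dV/dt with C = ε₀πR²/d = 1.159×10^-10 F, so I_d = (1.159×10^-10)(3.42×10^5) = 3.964×10^-5 A.
For r < R the Ampère–Maxwell law gives B(2πr) = μ₀ I_d (r²/R²), so B = μ₀ I_d r/(2πR²) = (4π×10^-7)(3.964×10^-5)(0.0739)/(2π·0.0962²) = 6.33×10^-11 T.

6.33×10^-11 T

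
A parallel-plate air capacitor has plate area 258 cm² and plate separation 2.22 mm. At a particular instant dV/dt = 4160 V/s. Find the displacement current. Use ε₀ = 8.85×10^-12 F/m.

4.28×10^-7 A

E = V/d so dE/dt = (dV/dt)/d = 1.874×10^6 V/(m·s), and I_d = ε₀ A dE/dt = (8.85×10^-12)(0.0258)(1.874×10^6) = 4.28×10^-7 A.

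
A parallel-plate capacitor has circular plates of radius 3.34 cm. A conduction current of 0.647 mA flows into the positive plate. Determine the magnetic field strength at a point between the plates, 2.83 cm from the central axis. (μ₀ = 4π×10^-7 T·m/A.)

3.28×10^-9 T

No conduction current crosses the gap, so I_d there equals the 6.47×10^-4 A in the leads.
∮B·dl = μ₀ I_d,enc with I_d,enc = I_d r²/R² = 4.645×10^-4 A; so B = μ₀ I_d,enc/(2πr) = 3.28×10^-9 T.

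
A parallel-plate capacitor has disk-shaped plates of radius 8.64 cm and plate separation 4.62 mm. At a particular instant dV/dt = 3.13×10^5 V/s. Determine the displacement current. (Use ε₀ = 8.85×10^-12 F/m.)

The field between the plates is E = V/d, so dE/dt = (3.13×10^5)/(4.62×10^-3 m) = 6.775×10^7 V/(m·s).
I_d = ε₀ A (dE/dt) = (8.85×10^-12)(0.02345)(6.775×10^7) = 1.41×10^-5 A.

1.41×10^-5 A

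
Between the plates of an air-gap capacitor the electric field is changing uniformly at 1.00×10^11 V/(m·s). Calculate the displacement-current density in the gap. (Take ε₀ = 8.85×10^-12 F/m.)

0.885 A/m²

J_d = ε₀ dE/dt = (8.85×10^-12)(1.00×10^11) = 0.885 A/m².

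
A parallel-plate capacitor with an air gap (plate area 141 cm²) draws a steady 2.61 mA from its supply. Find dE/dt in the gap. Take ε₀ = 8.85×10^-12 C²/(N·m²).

2.09×10^10 V/(m·s)

By continuity, I_d in the gap equals the 2.61 mA flowing in the wire.
Then dE/dt = I_d/(ε₀A) = 2.09×10^10 V/(m·s).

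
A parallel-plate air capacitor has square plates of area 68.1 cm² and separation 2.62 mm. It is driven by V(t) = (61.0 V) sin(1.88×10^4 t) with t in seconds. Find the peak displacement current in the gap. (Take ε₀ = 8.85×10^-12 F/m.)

2.64×10^-5 A

The displacement current equals the conduction current C dV/dt, which peaks at C V₀ ω.
With C = ε₀A/d = (8.85×10^-12)(6.81×10^-3)/(2.62×10^-3) = 2.300×10^-11 F and ω = 1.88×10^4 rad/s, I_d,max = (2.300×10^-11)(61.0)(1.88×10^4) = 2.64×10^-5 A.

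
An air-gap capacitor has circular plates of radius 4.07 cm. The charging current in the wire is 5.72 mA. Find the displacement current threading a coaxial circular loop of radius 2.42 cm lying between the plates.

2.02×10^-3 A

No conduction current crosses the gap, so I_d there equals the 5.72×10^-3 A in the leads.
Since J_d is uniform, the enclosed fraction is (r/R)² = 0.3535, giving I_d,enc = 2.02×10^-3 A.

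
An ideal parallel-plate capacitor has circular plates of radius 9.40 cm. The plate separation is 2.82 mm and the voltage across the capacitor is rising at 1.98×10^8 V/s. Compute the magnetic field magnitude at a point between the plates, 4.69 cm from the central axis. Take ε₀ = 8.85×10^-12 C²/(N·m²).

1.83×10^-8 T

dE/dt = (dV/dt)/d = 7.021×10^10 V/(m·s); I_d = ε₀(πR²)(dE/dt) = (8.85×10^-12)(0.02776)(7.021×10^10) = 0.01725 A.
An Ampèrian loop of radius r encloses a fraction (r/R)² of I_d. Then B·2πr = μ₀ I_d (r/R)², giving B = μ₀ I_d r/(2πR²) = 1.83×10^-8 T.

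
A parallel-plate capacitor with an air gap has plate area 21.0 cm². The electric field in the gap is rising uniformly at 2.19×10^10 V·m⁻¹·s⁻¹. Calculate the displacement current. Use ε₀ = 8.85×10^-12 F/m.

4.07×10^-4 A

With a uniform field, Φ_E = EA, so I_d = ε₀ A dE/dt = 4.07×10^-4 A.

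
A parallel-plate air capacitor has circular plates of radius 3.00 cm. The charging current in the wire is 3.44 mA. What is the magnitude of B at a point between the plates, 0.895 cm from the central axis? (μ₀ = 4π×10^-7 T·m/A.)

Between the plates the displacement current equals the wire current: I_d = 3.44 mA = 3.44×10^-3 A.
An Ampèrian loop of radius r encloses a fraction (r/R)² of I_d. Then B·2πr = μ₀ I_d (r/R)², giving B = μ₀ I_d r/(2πR²) = 6.84×10^-9 T.

6.84×10^-9 T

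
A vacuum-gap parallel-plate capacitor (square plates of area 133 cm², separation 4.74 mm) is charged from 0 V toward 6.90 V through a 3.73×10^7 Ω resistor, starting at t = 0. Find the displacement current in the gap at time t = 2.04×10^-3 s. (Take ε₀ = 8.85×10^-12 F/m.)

2.04×10^-8 A

With C = ε₀A/d = (8.85×10^-12)(0.0133)/(4.74×10^-3) = 2.483×10^-11 F, the time constant is τ = RC = 9.262×10^-4 s, so t/τ = 2.203 and e^(−t/τ) = 0.1105.
I_d = I_cond = (V₀/R) e^(−t/τ) = (1.850×10^-7)(0.1105) = 2.04×10^-8 A.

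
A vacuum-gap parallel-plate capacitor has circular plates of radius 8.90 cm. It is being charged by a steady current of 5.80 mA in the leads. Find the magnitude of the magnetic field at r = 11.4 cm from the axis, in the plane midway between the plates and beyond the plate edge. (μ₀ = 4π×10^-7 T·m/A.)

1.02×10^-8 T

By continuity the displacement current in the gap matches the conduction current: I_d = 5.80×10^-3 A.
For r ≥ R the full I_d is enclosed: B = μ₀ I_d/(2πr) = (4π×10^-7)(5.80×10^-3)/(2π·0.114) = 1.02×10^-8 T.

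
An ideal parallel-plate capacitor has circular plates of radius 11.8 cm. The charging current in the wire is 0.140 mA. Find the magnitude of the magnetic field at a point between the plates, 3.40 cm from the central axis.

6.84×10^-11 T

Between the plates the displacement current equals the wire current: I_d = 0.140 mA = 1.40×10^-4 A.
∮B·dl = μ₀ I_d,enc with I_d,enc = I_d r²/R² = 1.162×10^-5 A; so B = μ₀ I_d,enc/(2πr) = 6.84×10^-11 T.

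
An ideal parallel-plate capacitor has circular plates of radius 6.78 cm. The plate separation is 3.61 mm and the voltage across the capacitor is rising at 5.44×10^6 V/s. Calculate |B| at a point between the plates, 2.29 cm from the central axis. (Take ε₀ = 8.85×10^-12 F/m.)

dE/dt = (dV/dt)/d = 1.507×10^9 V/(m·s); I_d = ε₀(πR²)(dE/dt) = (8.85×10^-12)(0.01444)(1.507×10^9) = 1.926×10^-4 A.
An Ampèrian loop of radius r encloses a fraction (r/R)² of I_d. Then B·2πr = μ₀ I_d (r/R)², giving B = μ₀ I_d r/(2πR²) = 1.92×10^-10 T.

1.92×10^-10 T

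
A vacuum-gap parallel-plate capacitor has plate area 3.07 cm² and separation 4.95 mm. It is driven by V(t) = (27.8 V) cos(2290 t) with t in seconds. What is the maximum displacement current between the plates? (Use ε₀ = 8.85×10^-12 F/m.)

(dE/dt)_max = V₀ω/d = 1.286×10^7 V/(m·s); ω = 2290 rad/s.
I_d,max = ε₀ A (dE/dt)_max = (8.85×10^-12)(3.07×10^-4)(1.286×10^7) = 3.49×10^-8 A.

3.49×10^-8 A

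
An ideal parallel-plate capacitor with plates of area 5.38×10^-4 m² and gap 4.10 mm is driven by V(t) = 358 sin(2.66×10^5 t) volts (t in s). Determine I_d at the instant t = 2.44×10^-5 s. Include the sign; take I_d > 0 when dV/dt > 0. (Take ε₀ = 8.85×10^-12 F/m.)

C = ε₀A/d = (8.85×10^-12)(5.38×10^-4)/(4.10×10^-3) = 1.161×10^-12 F. dV/dt = V₀ω·cos(ωt); at ωt = 6.4904 rad this factor is 0.9786.
I_d = C dV/dt = (1.161×10^-12)(358)(2.66×10^5)(0.9786) = 1.08×10^-4 A.

1.08×10^-4 A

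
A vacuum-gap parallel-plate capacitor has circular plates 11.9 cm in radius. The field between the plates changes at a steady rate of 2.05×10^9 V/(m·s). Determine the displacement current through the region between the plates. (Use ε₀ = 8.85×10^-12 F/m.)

8.07×10^-4 A

The displacement current is ε₀ times dΦ_E/dt = ε₀ A dE/dt = (8.85×10^-12)(0.04449)(2.05×10^9) = 8.07×10^-4 A.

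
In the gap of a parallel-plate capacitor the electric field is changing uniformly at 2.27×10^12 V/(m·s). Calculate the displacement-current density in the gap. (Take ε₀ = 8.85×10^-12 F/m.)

20.1 A/m²

J_d = ε₀ ∂E/∂t, so J_d = 20.1 A/m².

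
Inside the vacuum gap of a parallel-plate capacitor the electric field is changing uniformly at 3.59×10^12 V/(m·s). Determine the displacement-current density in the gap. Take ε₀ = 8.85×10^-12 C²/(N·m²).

J_d = ε₀ ∂E/∂t, so J_d = 31.8 A/m².

31.8 A/m²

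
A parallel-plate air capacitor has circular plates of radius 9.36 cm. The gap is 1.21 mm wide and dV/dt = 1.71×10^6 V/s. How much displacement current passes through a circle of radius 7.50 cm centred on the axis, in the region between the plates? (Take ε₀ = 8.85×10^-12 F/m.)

2.21×10^-4 A

I_d = C dV/dt with C = ε₀πR²/d = 2.013×10^-10 F, so I_d = (2.013×10^-10)(1.71×10^6) = 3.442×10^-4 A.
Through an area πr² the displacement current is I_d·(πr²/πR²) = I_d (r/R)² = 2.21×10^-4 A.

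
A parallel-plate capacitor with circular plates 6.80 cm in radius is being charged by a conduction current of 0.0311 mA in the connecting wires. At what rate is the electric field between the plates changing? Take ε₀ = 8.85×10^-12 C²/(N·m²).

2.42×10^8 V/(m·s)

Charge continuity gives I_d = I = 3.11×10^-5 A between the plates.
Then dE/dt = I_d/(ε₀A) = 2.42×10^8 V/(m·s).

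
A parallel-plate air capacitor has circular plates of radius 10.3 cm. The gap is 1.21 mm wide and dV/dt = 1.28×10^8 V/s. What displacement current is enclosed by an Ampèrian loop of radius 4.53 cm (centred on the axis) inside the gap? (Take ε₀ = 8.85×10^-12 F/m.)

6.04×10^-3 A

dE/dt = (dV/dt)/d = 1.058×10^11 V/(m·s); I_d = ε₀(πR²)(dE/dt) = (8.85×10^-12)(0.03333)(1.058×10^11) = 0.03121 A.
Since J_d is uniform, the enclosed fraction is (r/R)² = 0.1934, giving I_d,enc = 6.04×10^-3 A.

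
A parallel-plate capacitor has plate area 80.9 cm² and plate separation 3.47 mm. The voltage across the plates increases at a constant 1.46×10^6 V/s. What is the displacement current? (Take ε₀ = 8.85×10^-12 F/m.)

3.01×10^-5 A

The field between the plates is E = V/d, so dE/dt = (1.46×10^6)/(3.47×10^-3 m) = 4.207×10^8 V/(m·s).
I_d = ε₀ A (dE/dt) = (8.85×10^-12)(8.09×10^-3)(4.207×10^8) = 3.01×10^-5 A.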